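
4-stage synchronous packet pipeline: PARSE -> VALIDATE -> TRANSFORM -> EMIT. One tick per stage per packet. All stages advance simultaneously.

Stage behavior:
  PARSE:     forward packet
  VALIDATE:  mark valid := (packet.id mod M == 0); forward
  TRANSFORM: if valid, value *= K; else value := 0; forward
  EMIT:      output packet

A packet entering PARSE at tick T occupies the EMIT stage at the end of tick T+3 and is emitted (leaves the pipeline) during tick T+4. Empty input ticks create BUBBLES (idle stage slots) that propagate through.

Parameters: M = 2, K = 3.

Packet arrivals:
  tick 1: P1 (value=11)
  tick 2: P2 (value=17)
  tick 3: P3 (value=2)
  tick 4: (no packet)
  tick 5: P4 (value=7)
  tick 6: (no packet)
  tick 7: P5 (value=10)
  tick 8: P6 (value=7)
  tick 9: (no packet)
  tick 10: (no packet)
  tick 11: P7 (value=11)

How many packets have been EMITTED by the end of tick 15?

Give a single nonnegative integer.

Answer: 7

Derivation:
Tick 1: [PARSE:P1(v=11,ok=F), VALIDATE:-, TRANSFORM:-, EMIT:-] out:-; in:P1
Tick 2: [PARSE:P2(v=17,ok=F), VALIDATE:P1(v=11,ok=F), TRANSFORM:-, EMIT:-] out:-; in:P2
Tick 3: [PARSE:P3(v=2,ok=F), VALIDATE:P2(v=17,ok=T), TRANSFORM:P1(v=0,ok=F), EMIT:-] out:-; in:P3
Tick 4: [PARSE:-, VALIDATE:P3(v=2,ok=F), TRANSFORM:P2(v=51,ok=T), EMIT:P1(v=0,ok=F)] out:-; in:-
Tick 5: [PARSE:P4(v=7,ok=F), VALIDATE:-, TRANSFORM:P3(v=0,ok=F), EMIT:P2(v=51,ok=T)] out:P1(v=0); in:P4
Tick 6: [PARSE:-, VALIDATE:P4(v=7,ok=T), TRANSFORM:-, EMIT:P3(v=0,ok=F)] out:P2(v=51); in:-
Tick 7: [PARSE:P5(v=10,ok=F), VALIDATE:-, TRANSFORM:P4(v=21,ok=T), EMIT:-] out:P3(v=0); in:P5
Tick 8: [PARSE:P6(v=7,ok=F), VALIDATE:P5(v=10,ok=F), TRANSFORM:-, EMIT:P4(v=21,ok=T)] out:-; in:P6
Tick 9: [PARSE:-, VALIDATE:P6(v=7,ok=T), TRANSFORM:P5(v=0,ok=F), EMIT:-] out:P4(v=21); in:-
Tick 10: [PARSE:-, VALIDATE:-, TRANSFORM:P6(v=21,ok=T), EMIT:P5(v=0,ok=F)] out:-; in:-
Tick 11: [PARSE:P7(v=11,ok=F), VALIDATE:-, TRANSFORM:-, EMIT:P6(v=21,ok=T)] out:P5(v=0); in:P7
Tick 12: [PARSE:-, VALIDATE:P7(v=11,ok=F), TRANSFORM:-, EMIT:-] out:P6(v=21); in:-
Tick 13: [PARSE:-, VALIDATE:-, TRANSFORM:P7(v=0,ok=F), EMIT:-] out:-; in:-
Tick 14: [PARSE:-, VALIDATE:-, TRANSFORM:-, EMIT:P7(v=0,ok=F)] out:-; in:-
Tick 15: [PARSE:-, VALIDATE:-, TRANSFORM:-, EMIT:-] out:P7(v=0); in:-
Emitted by tick 15: ['P1', 'P2', 'P3', 'P4', 'P5', 'P6', 'P7']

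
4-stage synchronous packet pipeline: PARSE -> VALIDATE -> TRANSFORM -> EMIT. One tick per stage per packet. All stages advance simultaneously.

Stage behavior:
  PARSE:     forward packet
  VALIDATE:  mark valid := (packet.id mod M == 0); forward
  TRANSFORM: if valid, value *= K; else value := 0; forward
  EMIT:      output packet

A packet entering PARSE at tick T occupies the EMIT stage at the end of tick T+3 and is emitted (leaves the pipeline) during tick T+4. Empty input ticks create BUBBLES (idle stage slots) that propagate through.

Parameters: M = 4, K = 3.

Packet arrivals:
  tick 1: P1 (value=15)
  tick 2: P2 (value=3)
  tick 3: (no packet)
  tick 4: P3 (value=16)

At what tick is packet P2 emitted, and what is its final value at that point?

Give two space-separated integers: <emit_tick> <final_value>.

Answer: 6 0

Derivation:
Tick 1: [PARSE:P1(v=15,ok=F), VALIDATE:-, TRANSFORM:-, EMIT:-] out:-; in:P1
Tick 2: [PARSE:P2(v=3,ok=F), VALIDATE:P1(v=15,ok=F), TRANSFORM:-, EMIT:-] out:-; in:P2
Tick 3: [PARSE:-, VALIDATE:P2(v=3,ok=F), TRANSFORM:P1(v=0,ok=F), EMIT:-] out:-; in:-
Tick 4: [PARSE:P3(v=16,ok=F), VALIDATE:-, TRANSFORM:P2(v=0,ok=F), EMIT:P1(v=0,ok=F)] out:-; in:P3
Tick 5: [PARSE:-, VALIDATE:P3(v=16,ok=F), TRANSFORM:-, EMIT:P2(v=0,ok=F)] out:P1(v=0); in:-
Tick 6: [PARSE:-, VALIDATE:-, TRANSFORM:P3(v=0,ok=F), EMIT:-] out:P2(v=0); in:-
Tick 7: [PARSE:-, VALIDATE:-, TRANSFORM:-, EMIT:P3(v=0,ok=F)] out:-; in:-
Tick 8: [PARSE:-, VALIDATE:-, TRANSFORM:-, EMIT:-] out:P3(v=0); in:-
P2: arrives tick 2, valid=False (id=2, id%4=2), emit tick 6, final value 0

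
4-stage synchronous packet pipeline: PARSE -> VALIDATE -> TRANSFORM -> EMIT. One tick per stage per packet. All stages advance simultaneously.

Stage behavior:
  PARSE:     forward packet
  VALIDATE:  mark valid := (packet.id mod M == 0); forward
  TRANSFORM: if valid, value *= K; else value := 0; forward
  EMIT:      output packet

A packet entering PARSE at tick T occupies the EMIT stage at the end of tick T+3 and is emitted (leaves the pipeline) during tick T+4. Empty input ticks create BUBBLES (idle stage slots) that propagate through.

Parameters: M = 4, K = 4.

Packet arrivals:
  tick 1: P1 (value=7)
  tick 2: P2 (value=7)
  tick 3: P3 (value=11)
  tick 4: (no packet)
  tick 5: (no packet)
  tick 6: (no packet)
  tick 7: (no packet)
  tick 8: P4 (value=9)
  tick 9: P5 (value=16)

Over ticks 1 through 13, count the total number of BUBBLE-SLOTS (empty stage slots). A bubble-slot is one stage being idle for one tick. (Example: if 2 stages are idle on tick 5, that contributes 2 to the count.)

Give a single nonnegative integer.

Tick 1: [PARSE:P1(v=7,ok=F), VALIDATE:-, TRANSFORM:-, EMIT:-] out:-; bubbles=3
Tick 2: [PARSE:P2(v=7,ok=F), VALIDATE:P1(v=7,ok=F), TRANSFORM:-, EMIT:-] out:-; bubbles=2
Tick 3: [PARSE:P3(v=11,ok=F), VALIDATE:P2(v=7,ok=F), TRANSFORM:P1(v=0,ok=F), EMIT:-] out:-; bubbles=1
Tick 4: [PARSE:-, VALIDATE:P3(v=11,ok=F), TRANSFORM:P2(v=0,ok=F), EMIT:P1(v=0,ok=F)] out:-; bubbles=1
Tick 5: [PARSE:-, VALIDATE:-, TRANSFORM:P3(v=0,ok=F), EMIT:P2(v=0,ok=F)] out:P1(v=0); bubbles=2
Tick 6: [PARSE:-, VALIDATE:-, TRANSFORM:-, EMIT:P3(v=0,ok=F)] out:P2(v=0); bubbles=3
Tick 7: [PARSE:-, VALIDATE:-, TRANSFORM:-, EMIT:-] out:P3(v=0); bubbles=4
Tick 8: [PARSE:P4(v=9,ok=F), VALIDATE:-, TRANSFORM:-, EMIT:-] out:-; bubbles=3
Tick 9: [PARSE:P5(v=16,ok=F), VALIDATE:P4(v=9,ok=T), TRANSFORM:-, EMIT:-] out:-; bubbles=2
Tick 10: [PARSE:-, VALIDATE:P5(v=16,ok=F), TRANSFORM:P4(v=36,ok=T), EMIT:-] out:-; bubbles=2
Tick 11: [PARSE:-, VALIDATE:-, TRANSFORM:P5(v=0,ok=F), EMIT:P4(v=36,ok=T)] out:-; bubbles=2
Tick 12: [PARSE:-, VALIDATE:-, TRANSFORM:-, EMIT:P5(v=0,ok=F)] out:P4(v=36); bubbles=3
Tick 13: [PARSE:-, VALIDATE:-, TRANSFORM:-, EMIT:-] out:P5(v=0); bubbles=4
Total bubble-slots: 32

Answer: 32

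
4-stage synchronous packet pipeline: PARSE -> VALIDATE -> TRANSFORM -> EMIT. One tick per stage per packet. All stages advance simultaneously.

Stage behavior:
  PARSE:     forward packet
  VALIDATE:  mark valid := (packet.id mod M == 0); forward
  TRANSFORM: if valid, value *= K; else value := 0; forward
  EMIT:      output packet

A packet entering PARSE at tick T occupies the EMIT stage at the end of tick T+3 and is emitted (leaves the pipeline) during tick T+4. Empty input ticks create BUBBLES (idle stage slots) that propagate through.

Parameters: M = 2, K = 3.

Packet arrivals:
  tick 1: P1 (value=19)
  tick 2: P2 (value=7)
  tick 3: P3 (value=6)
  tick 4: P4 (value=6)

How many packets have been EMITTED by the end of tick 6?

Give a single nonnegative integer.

Tick 1: [PARSE:P1(v=19,ok=F), VALIDATE:-, TRANSFORM:-, EMIT:-] out:-; in:P1
Tick 2: [PARSE:P2(v=7,ok=F), VALIDATE:P1(v=19,ok=F), TRANSFORM:-, EMIT:-] out:-; in:P2
Tick 3: [PARSE:P3(v=6,ok=F), VALIDATE:P2(v=7,ok=T), TRANSFORM:P1(v=0,ok=F), EMIT:-] out:-; in:P3
Tick 4: [PARSE:P4(v=6,ok=F), VALIDATE:P3(v=6,ok=F), TRANSFORM:P2(v=21,ok=T), EMIT:P1(v=0,ok=F)] out:-; in:P4
Tick 5: [PARSE:-, VALIDATE:P4(v=6,ok=T), TRANSFORM:P3(v=0,ok=F), EMIT:P2(v=21,ok=T)] out:P1(v=0); in:-
Tick 6: [PARSE:-, VALIDATE:-, TRANSFORM:P4(v=18,ok=T), EMIT:P3(v=0,ok=F)] out:P2(v=21); in:-
Emitted by tick 6: ['P1', 'P2']

Answer: 2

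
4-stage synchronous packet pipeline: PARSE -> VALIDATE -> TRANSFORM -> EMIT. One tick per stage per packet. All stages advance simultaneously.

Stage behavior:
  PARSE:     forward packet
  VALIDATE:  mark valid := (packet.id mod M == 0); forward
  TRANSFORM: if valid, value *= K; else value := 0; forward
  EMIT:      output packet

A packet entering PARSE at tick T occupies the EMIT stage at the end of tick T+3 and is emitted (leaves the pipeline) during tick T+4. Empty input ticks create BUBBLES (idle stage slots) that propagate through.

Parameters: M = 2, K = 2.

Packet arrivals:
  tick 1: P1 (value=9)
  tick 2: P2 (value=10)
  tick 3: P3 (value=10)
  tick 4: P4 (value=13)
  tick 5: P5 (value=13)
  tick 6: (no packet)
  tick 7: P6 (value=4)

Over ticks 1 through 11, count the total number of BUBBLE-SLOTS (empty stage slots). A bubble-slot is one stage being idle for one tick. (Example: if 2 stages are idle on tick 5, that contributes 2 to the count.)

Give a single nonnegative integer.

Answer: 20

Derivation:
Tick 1: [PARSE:P1(v=9,ok=F), VALIDATE:-, TRANSFORM:-, EMIT:-] out:-; bubbles=3
Tick 2: [PARSE:P2(v=10,ok=F), VALIDATE:P1(v=9,ok=F), TRANSFORM:-, EMIT:-] out:-; bubbles=2
Tick 3: [PARSE:P3(v=10,ok=F), VALIDATE:P2(v=10,ok=T), TRANSFORM:P1(v=0,ok=F), EMIT:-] out:-; bubbles=1
Tick 4: [PARSE:P4(v=13,ok=F), VALIDATE:P3(v=10,ok=F), TRANSFORM:P2(v=20,ok=T), EMIT:P1(v=0,ok=F)] out:-; bubbles=0
Tick 5: [PARSE:P5(v=13,ok=F), VALIDATE:P4(v=13,ok=T), TRANSFORM:P3(v=0,ok=F), EMIT:P2(v=20,ok=T)] out:P1(v=0); bubbles=0
Tick 6: [PARSE:-, VALIDATE:P5(v=13,ok=F), TRANSFORM:P4(v=26,ok=T), EMIT:P3(v=0,ok=F)] out:P2(v=20); bubbles=1
Tick 7: [PARSE:P6(v=4,ok=F), VALIDATE:-, TRANSFORM:P5(v=0,ok=F), EMIT:P4(v=26,ok=T)] out:P3(v=0); bubbles=1
Tick 8: [PARSE:-, VALIDATE:P6(v=4,ok=T), TRANSFORM:-, EMIT:P5(v=0,ok=F)] out:P4(v=26); bubbles=2
Tick 9: [PARSE:-, VALIDATE:-, TRANSFORM:P6(v=8,ok=T), EMIT:-] out:P5(v=0); bubbles=3
Tick 10: [PARSE:-, VALIDATE:-, TRANSFORM:-, EMIT:P6(v=8,ok=T)] out:-; bubbles=3
Tick 11: [PARSE:-, VALIDATE:-, TRANSFORM:-, EMIT:-] out:P6(v=8); bubbles=4
Total bubble-slots: 20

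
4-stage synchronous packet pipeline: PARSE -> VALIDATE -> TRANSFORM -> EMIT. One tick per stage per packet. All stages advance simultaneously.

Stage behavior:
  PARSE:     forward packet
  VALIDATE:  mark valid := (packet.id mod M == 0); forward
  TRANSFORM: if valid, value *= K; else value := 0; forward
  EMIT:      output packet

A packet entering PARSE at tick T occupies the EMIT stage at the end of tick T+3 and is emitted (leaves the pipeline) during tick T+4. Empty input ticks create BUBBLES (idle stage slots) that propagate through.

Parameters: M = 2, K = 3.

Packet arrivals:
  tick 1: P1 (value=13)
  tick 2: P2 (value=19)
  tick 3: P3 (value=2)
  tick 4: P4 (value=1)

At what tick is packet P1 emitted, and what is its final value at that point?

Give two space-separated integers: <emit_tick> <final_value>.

Answer: 5 0

Derivation:
Tick 1: [PARSE:P1(v=13,ok=F), VALIDATE:-, TRANSFORM:-, EMIT:-] out:-; in:P1
Tick 2: [PARSE:P2(v=19,ok=F), VALIDATE:P1(v=13,ok=F), TRANSFORM:-, EMIT:-] out:-; in:P2
Tick 3: [PARSE:P3(v=2,ok=F), VALIDATE:P2(v=19,ok=T), TRANSFORM:P1(v=0,ok=F), EMIT:-] out:-; in:P3
Tick 4: [PARSE:P4(v=1,ok=F), VALIDATE:P3(v=2,ok=F), TRANSFORM:P2(v=57,ok=T), EMIT:P1(v=0,ok=F)] out:-; in:P4
Tick 5: [PARSE:-, VALIDATE:P4(v=1,ok=T), TRANSFORM:P3(v=0,ok=F), EMIT:P2(v=57,ok=T)] out:P1(v=0); in:-
Tick 6: [PARSE:-, VALIDATE:-, TRANSFORM:P4(v=3,ok=T), EMIT:P3(v=0,ok=F)] out:P2(v=57); in:-
Tick 7: [PARSE:-, VALIDATE:-, TRANSFORM:-, EMIT:P4(v=3,ok=T)] out:P3(v=0); in:-
Tick 8: [PARSE:-, VALIDATE:-, TRANSFORM:-, EMIT:-] out:P4(v=3); in:-
P1: arrives tick 1, valid=False (id=1, id%2=1), emit tick 5, final value 0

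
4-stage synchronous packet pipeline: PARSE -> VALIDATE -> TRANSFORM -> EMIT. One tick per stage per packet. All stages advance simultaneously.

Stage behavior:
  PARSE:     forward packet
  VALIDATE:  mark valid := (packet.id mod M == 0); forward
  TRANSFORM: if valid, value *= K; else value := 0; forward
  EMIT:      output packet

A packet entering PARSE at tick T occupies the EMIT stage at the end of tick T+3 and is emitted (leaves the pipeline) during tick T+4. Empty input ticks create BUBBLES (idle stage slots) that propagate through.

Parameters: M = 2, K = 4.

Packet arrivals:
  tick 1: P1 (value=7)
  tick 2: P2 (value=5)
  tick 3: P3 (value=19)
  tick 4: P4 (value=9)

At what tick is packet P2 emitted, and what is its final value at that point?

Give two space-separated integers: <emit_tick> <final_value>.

Answer: 6 20

Derivation:
Tick 1: [PARSE:P1(v=7,ok=F), VALIDATE:-, TRANSFORM:-, EMIT:-] out:-; in:P1
Tick 2: [PARSE:P2(v=5,ok=F), VALIDATE:P1(v=7,ok=F), TRANSFORM:-, EMIT:-] out:-; in:P2
Tick 3: [PARSE:P3(v=19,ok=F), VALIDATE:P2(v=5,ok=T), TRANSFORM:P1(v=0,ok=F), EMIT:-] out:-; in:P3
Tick 4: [PARSE:P4(v=9,ok=F), VALIDATE:P3(v=19,ok=F), TRANSFORM:P2(v=20,ok=T), EMIT:P1(v=0,ok=F)] out:-; in:P4
Tick 5: [PARSE:-, VALIDATE:P4(v=9,ok=T), TRANSFORM:P3(v=0,ok=F), EMIT:P2(v=20,ok=T)] out:P1(v=0); in:-
Tick 6: [PARSE:-, VALIDATE:-, TRANSFORM:P4(v=36,ok=T), EMIT:P3(v=0,ok=F)] out:P2(v=20); in:-
Tick 7: [PARSE:-, VALIDATE:-, TRANSFORM:-, EMIT:P4(v=36,ok=T)] out:P3(v=0); in:-
Tick 8: [PARSE:-, VALIDATE:-, TRANSFORM:-, EMIT:-] out:P4(v=36); in:-
P2: arrives tick 2, valid=True (id=2, id%2=0), emit tick 6, final value 20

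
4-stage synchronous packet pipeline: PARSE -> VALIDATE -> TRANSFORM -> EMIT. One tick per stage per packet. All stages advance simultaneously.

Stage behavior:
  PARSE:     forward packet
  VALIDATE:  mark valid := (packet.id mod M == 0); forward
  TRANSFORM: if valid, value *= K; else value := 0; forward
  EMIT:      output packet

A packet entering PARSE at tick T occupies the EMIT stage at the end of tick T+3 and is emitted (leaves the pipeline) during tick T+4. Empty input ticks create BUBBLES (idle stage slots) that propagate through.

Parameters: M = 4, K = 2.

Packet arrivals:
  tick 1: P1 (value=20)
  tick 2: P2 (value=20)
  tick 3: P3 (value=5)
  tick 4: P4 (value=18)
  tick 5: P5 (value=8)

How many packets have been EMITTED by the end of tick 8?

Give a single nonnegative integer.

Tick 1: [PARSE:P1(v=20,ok=F), VALIDATE:-, TRANSFORM:-, EMIT:-] out:-; in:P1
Tick 2: [PARSE:P2(v=20,ok=F), VALIDATE:P1(v=20,ok=F), TRANSFORM:-, EMIT:-] out:-; in:P2
Tick 3: [PARSE:P3(v=5,ok=F), VALIDATE:P2(v=20,ok=F), TRANSFORM:P1(v=0,ok=F), EMIT:-] out:-; in:P3
Tick 4: [PARSE:P4(v=18,ok=F), VALIDATE:P3(v=5,ok=F), TRANSFORM:P2(v=0,ok=F), EMIT:P1(v=0,ok=F)] out:-; in:P4
Tick 5: [PARSE:P5(v=8,ok=F), VALIDATE:P4(v=18,ok=T), TRANSFORM:P3(v=0,ok=F), EMIT:P2(v=0,ok=F)] out:P1(v=0); in:P5
Tick 6: [PARSE:-, VALIDATE:P5(v=8,ok=F), TRANSFORM:P4(v=36,ok=T), EMIT:P3(v=0,ok=F)] out:P2(v=0); in:-
Tick 7: [PARSE:-, VALIDATE:-, TRANSFORM:P5(v=0,ok=F), EMIT:P4(v=36,ok=T)] out:P3(v=0); in:-
Tick 8: [PARSE:-, VALIDATE:-, TRANSFORM:-, EMIT:P5(v=0,ok=F)] out:P4(v=36); in:-
Emitted by tick 8: ['P1', 'P2', 'P3', 'P4']

Answer: 4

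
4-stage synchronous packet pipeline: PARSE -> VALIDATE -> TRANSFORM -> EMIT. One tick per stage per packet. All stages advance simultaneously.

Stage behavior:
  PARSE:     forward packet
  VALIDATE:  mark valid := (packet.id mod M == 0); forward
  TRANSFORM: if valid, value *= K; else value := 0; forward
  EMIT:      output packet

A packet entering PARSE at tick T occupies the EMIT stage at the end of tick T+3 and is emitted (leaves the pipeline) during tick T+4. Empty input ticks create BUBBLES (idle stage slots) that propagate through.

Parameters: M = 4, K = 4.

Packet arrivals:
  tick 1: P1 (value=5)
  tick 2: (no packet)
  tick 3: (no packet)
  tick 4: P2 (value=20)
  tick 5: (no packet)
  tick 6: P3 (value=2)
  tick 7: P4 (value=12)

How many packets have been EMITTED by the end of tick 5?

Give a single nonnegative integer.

Tick 1: [PARSE:P1(v=5,ok=F), VALIDATE:-, TRANSFORM:-, EMIT:-] out:-; in:P1
Tick 2: [PARSE:-, VALIDATE:P1(v=5,ok=F), TRANSFORM:-, EMIT:-] out:-; in:-
Tick 3: [PARSE:-, VALIDATE:-, TRANSFORM:P1(v=0,ok=F), EMIT:-] out:-; in:-
Tick 4: [PARSE:P2(v=20,ok=F), VALIDATE:-, TRANSFORM:-, EMIT:P1(v=0,ok=F)] out:-; in:P2
Tick 5: [PARSE:-, VALIDATE:P2(v=20,ok=F), TRANSFORM:-, EMIT:-] out:P1(v=0); in:-
Emitted by tick 5: ['P1']

Answer: 1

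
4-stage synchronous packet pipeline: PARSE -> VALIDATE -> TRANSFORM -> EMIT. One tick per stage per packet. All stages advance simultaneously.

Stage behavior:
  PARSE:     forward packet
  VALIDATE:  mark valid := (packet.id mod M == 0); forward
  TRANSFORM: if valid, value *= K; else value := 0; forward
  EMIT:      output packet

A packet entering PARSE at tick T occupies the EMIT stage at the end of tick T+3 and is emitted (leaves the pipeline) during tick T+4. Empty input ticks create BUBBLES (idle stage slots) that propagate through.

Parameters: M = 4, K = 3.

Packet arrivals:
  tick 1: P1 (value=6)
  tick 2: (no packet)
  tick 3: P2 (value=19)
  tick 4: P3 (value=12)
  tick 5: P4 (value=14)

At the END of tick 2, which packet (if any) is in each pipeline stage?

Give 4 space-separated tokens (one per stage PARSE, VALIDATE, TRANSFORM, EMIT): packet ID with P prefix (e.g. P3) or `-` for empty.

Answer: - P1 - -

Derivation:
Tick 1: [PARSE:P1(v=6,ok=F), VALIDATE:-, TRANSFORM:-, EMIT:-] out:-; in:P1
Tick 2: [PARSE:-, VALIDATE:P1(v=6,ok=F), TRANSFORM:-, EMIT:-] out:-; in:-
At end of tick 2: ['-', 'P1', '-', '-']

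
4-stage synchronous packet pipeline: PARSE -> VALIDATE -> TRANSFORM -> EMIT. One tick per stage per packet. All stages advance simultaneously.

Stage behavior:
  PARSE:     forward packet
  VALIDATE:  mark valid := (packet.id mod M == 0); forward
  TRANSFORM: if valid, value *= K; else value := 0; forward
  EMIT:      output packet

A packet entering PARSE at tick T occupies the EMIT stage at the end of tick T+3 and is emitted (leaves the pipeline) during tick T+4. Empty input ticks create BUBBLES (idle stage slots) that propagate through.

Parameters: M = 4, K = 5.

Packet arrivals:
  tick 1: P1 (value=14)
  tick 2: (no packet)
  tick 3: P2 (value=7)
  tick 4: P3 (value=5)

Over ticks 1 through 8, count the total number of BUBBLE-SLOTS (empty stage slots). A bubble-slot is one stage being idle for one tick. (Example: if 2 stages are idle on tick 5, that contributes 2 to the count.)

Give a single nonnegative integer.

Tick 1: [PARSE:P1(v=14,ok=F), VALIDATE:-, TRANSFORM:-, EMIT:-] out:-; bubbles=3
Tick 2: [PARSE:-, VALIDATE:P1(v=14,ok=F), TRANSFORM:-, EMIT:-] out:-; bubbles=3
Tick 3: [PARSE:P2(v=7,ok=F), VALIDATE:-, TRANSFORM:P1(v=0,ok=F), EMIT:-] out:-; bubbles=2
Tick 4: [PARSE:P3(v=5,ok=F), VALIDATE:P2(v=7,ok=F), TRANSFORM:-, EMIT:P1(v=0,ok=F)] out:-; bubbles=1
Tick 5: [PARSE:-, VALIDATE:P3(v=5,ok=F), TRANSFORM:P2(v=0,ok=F), EMIT:-] out:P1(v=0); bubbles=2
Tick 6: [PARSE:-, VALIDATE:-, TRANSFORM:P3(v=0,ok=F), EMIT:P2(v=0,ok=F)] out:-; bubbles=2
Tick 7: [PARSE:-, VALIDATE:-, TRANSFORM:-, EMIT:P3(v=0,ok=F)] out:P2(v=0); bubbles=3
Tick 8: [PARSE:-, VALIDATE:-, TRANSFORM:-, EMIT:-] out:P3(v=0); bubbles=4
Total bubble-slots: 20

Answer: 20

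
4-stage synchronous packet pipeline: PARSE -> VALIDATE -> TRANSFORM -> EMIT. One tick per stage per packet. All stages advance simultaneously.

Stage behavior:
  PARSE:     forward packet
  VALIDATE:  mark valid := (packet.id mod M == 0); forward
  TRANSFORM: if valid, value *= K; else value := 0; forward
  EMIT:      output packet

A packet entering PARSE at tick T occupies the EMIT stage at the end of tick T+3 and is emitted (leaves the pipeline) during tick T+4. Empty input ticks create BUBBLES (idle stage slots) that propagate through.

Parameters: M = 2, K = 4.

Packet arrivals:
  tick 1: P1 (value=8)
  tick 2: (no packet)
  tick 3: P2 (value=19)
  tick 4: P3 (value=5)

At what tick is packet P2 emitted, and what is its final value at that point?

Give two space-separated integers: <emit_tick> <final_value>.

Answer: 7 76

Derivation:
Tick 1: [PARSE:P1(v=8,ok=F), VALIDATE:-, TRANSFORM:-, EMIT:-] out:-; in:P1
Tick 2: [PARSE:-, VALIDATE:P1(v=8,ok=F), TRANSFORM:-, EMIT:-] out:-; in:-
Tick 3: [PARSE:P2(v=19,ok=F), VALIDATE:-, TRANSFORM:P1(v=0,ok=F), EMIT:-] out:-; in:P2
Tick 4: [PARSE:P3(v=5,ok=F), VALIDATE:P2(v=19,ok=T), TRANSFORM:-, EMIT:P1(v=0,ok=F)] out:-; in:P3
Tick 5: [PARSE:-, VALIDATE:P3(v=5,ok=F), TRANSFORM:P2(v=76,ok=T), EMIT:-] out:P1(v=0); in:-
Tick 6: [PARSE:-, VALIDATE:-, TRANSFORM:P3(v=0,ok=F), EMIT:P2(v=76,ok=T)] out:-; in:-
Tick 7: [PARSE:-, VALIDATE:-, TRANSFORM:-, EMIT:P3(v=0,ok=F)] out:P2(v=76); in:-
Tick 8: [PARSE:-, VALIDATE:-, TRANSFORM:-, EMIT:-] out:P3(v=0); in:-
P2: arrives tick 3, valid=True (id=2, id%2=0), emit tick 7, final value 76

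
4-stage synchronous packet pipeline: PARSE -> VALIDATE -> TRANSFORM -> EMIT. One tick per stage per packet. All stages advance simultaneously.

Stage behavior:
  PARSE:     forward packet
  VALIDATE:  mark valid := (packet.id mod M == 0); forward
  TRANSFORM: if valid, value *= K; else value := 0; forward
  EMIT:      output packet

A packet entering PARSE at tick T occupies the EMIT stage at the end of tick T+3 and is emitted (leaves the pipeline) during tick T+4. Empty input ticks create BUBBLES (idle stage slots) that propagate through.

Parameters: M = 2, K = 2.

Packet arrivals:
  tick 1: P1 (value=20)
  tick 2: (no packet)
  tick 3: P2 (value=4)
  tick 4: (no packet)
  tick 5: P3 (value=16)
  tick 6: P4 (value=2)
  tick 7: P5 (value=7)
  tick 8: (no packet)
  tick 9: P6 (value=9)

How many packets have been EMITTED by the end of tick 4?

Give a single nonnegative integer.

Tick 1: [PARSE:P1(v=20,ok=F), VALIDATE:-, TRANSFORM:-, EMIT:-] out:-; in:P1
Tick 2: [PARSE:-, VALIDATE:P1(v=20,ok=F), TRANSFORM:-, EMIT:-] out:-; in:-
Tick 3: [PARSE:P2(v=4,ok=F), VALIDATE:-, TRANSFORM:P1(v=0,ok=F), EMIT:-] out:-; in:P2
Tick 4: [PARSE:-, VALIDATE:P2(v=4,ok=T), TRANSFORM:-, EMIT:P1(v=0,ok=F)] out:-; in:-
Emitted by tick 4: []

Answer: 0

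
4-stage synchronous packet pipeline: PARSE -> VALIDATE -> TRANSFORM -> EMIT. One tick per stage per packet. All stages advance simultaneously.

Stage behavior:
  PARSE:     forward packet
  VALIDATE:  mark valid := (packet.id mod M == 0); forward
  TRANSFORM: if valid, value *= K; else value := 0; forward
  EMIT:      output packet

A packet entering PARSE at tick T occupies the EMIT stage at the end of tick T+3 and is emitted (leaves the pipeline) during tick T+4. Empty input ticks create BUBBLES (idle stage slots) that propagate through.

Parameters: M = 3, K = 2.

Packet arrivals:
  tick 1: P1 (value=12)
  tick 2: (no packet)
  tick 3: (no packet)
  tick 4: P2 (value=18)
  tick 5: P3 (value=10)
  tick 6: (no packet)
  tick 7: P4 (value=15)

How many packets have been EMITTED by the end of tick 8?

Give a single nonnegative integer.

Tick 1: [PARSE:P1(v=12,ok=F), VALIDATE:-, TRANSFORM:-, EMIT:-] out:-; in:P1
Tick 2: [PARSE:-, VALIDATE:P1(v=12,ok=F), TRANSFORM:-, EMIT:-] out:-; in:-
Tick 3: [PARSE:-, VALIDATE:-, TRANSFORM:P1(v=0,ok=F), EMIT:-] out:-; in:-
Tick 4: [PARSE:P2(v=18,ok=F), VALIDATE:-, TRANSFORM:-, EMIT:P1(v=0,ok=F)] out:-; in:P2
Tick 5: [PARSE:P3(v=10,ok=F), VALIDATE:P2(v=18,ok=F), TRANSFORM:-, EMIT:-] out:P1(v=0); in:P3
Tick 6: [PARSE:-, VALIDATE:P3(v=10,ok=T), TRANSFORM:P2(v=0,ok=F), EMIT:-] out:-; in:-
Tick 7: [PARSE:P4(v=15,ok=F), VALIDATE:-, TRANSFORM:P3(v=20,ok=T), EMIT:P2(v=0,ok=F)] out:-; in:P4
Tick 8: [PARSE:-, VALIDATE:P4(v=15,ok=F), TRANSFORM:-, EMIT:P3(v=20,ok=T)] out:P2(v=0); in:-
Emitted by tick 8: ['P1', 'P2']

Answer: 2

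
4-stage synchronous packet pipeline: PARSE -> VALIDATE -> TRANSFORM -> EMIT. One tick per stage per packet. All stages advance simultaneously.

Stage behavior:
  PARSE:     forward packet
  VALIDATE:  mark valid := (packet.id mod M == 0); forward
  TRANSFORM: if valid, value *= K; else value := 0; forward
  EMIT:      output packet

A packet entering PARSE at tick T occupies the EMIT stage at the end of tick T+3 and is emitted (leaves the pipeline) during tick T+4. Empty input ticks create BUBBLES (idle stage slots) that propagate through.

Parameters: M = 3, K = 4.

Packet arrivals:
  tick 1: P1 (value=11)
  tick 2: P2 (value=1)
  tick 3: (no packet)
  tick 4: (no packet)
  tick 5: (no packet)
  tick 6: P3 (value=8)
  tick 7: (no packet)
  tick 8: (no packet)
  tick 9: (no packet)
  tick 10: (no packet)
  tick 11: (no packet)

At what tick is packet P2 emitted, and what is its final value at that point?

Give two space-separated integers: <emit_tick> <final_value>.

Answer: 6 0

Derivation:
Tick 1: [PARSE:P1(v=11,ok=F), VALIDATE:-, TRANSFORM:-, EMIT:-] out:-; in:P1
Tick 2: [PARSE:P2(v=1,ok=F), VALIDATE:P1(v=11,ok=F), TRANSFORM:-, EMIT:-] out:-; in:P2
Tick 3: [PARSE:-, VALIDATE:P2(v=1,ok=F), TRANSFORM:P1(v=0,ok=F), EMIT:-] out:-; in:-
Tick 4: [PARSE:-, VALIDATE:-, TRANSFORM:P2(v=0,ok=F), EMIT:P1(v=0,ok=F)] out:-; in:-
Tick 5: [PARSE:-, VALIDATE:-, TRANSFORM:-, EMIT:P2(v=0,ok=F)] out:P1(v=0); in:-
Tick 6: [PARSE:P3(v=8,ok=F), VALIDATE:-, TRANSFORM:-, EMIT:-] out:P2(v=0); in:P3
Tick 7: [PARSE:-, VALIDATE:P3(v=8,ok=T), TRANSFORM:-, EMIT:-] out:-; in:-
Tick 8: [PARSE:-, VALIDATE:-, TRANSFORM:P3(v=32,ok=T), EMIT:-] out:-; in:-
Tick 9: [PARSE:-, VALIDATE:-, TRANSFORM:-, EMIT:P3(v=32,ok=T)] out:-; in:-
Tick 10: [PARSE:-, VALIDATE:-, TRANSFORM:-, EMIT:-] out:P3(v=32); in:-
Tick 11: [PARSE:-, VALIDATE:-, TRANSFORM:-, EMIT:-] out:-; in:-
Tick 12: [PARSE:-, VALIDATE:-, TRANSFORM:-, EMIT:-] out:-; in:-
Tick 13: [PARSE:-, VALIDATE:-, TRANSFORM:-, EMIT:-] out:-; in:-
Tick 14: [PARSE:-, VALIDATE:-, TRANSFORM:-, EMIT:-] out:-; in:-
Tick 15: [PARSE:-, VALIDATE:-, TRANSFORM:-, EMIT:-] out:-; in:-
P2: arrives tick 2, valid=False (id=2, id%3=2), emit tick 6, final value 0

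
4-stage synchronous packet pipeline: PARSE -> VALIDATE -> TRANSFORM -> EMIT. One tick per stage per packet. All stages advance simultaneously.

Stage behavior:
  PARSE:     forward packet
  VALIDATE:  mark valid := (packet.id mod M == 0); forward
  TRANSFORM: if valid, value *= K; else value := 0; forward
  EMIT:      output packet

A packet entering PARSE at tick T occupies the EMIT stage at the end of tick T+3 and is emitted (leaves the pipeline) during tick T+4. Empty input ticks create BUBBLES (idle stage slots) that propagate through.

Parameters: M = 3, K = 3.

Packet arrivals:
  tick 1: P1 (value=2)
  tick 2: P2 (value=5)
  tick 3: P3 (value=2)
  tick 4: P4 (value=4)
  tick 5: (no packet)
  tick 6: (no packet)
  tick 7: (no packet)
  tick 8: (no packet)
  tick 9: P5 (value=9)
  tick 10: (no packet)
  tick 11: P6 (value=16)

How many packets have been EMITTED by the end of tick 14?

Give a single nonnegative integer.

Tick 1: [PARSE:P1(v=2,ok=F), VALIDATE:-, TRANSFORM:-, EMIT:-] out:-; in:P1
Tick 2: [PARSE:P2(v=5,ok=F), VALIDATE:P1(v=2,ok=F), TRANSFORM:-, EMIT:-] out:-; in:P2
Tick 3: [PARSE:P3(v=2,ok=F), VALIDATE:P2(v=5,ok=F), TRANSFORM:P1(v=0,ok=F), EMIT:-] out:-; in:P3
Tick 4: [PARSE:P4(v=4,ok=F), VALIDATE:P3(v=2,ok=T), TRANSFORM:P2(v=0,ok=F), EMIT:P1(v=0,ok=F)] out:-; in:P4
Tick 5: [PARSE:-, VALIDATE:P4(v=4,ok=F), TRANSFORM:P3(v=6,ok=T), EMIT:P2(v=0,ok=F)] out:P1(v=0); in:-
Tick 6: [PARSE:-, VALIDATE:-, TRANSFORM:P4(v=0,ok=F), EMIT:P3(v=6,ok=T)] out:P2(v=0); in:-
Tick 7: [PARSE:-, VALIDATE:-, TRANSFORM:-, EMIT:P4(v=0,ok=F)] out:P3(v=6); in:-
Tick 8: [PARSE:-, VALIDATE:-, TRANSFORM:-, EMIT:-] out:P4(v=0); in:-
Tick 9: [PARSE:P5(v=9,ok=F), VALIDATE:-, TRANSFORM:-, EMIT:-] out:-; in:P5
Tick 10: [PARSE:-, VALIDATE:P5(v=9,ok=F), TRANSFORM:-, EMIT:-] out:-; in:-
Tick 11: [PARSE:P6(v=16,ok=F), VALIDATE:-, TRANSFORM:P5(v=0,ok=F), EMIT:-] out:-; in:P6
Tick 12: [PARSE:-, VALIDATE:P6(v=16,ok=T), TRANSFORM:-, EMIT:P5(v=0,ok=F)] out:-; in:-
Tick 13: [PARSE:-, VALIDATE:-, TRANSFORM:P6(v=48,ok=T), EMIT:-] out:P5(v=0); in:-
Tick 14: [PARSE:-, VALIDATE:-, TRANSFORM:-, EMIT:P6(v=48,ok=T)] out:-; in:-
Emitted by tick 14: ['P1', 'P2', 'P3', 'P4', 'P5']

Answer: 5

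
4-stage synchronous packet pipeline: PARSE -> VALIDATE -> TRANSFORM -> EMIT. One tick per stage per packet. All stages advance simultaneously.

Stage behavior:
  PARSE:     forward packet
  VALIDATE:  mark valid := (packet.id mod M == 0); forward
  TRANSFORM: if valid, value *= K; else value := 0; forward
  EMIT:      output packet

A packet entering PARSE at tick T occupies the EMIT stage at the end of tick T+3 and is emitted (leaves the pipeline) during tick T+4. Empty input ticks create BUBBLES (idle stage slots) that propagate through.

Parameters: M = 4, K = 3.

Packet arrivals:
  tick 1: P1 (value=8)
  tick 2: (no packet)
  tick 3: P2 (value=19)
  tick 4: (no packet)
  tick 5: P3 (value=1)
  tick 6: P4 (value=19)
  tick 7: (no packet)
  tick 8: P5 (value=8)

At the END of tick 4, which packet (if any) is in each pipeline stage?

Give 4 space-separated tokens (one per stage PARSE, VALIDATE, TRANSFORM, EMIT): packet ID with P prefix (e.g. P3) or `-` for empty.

Answer: - P2 - P1

Derivation:
Tick 1: [PARSE:P1(v=8,ok=F), VALIDATE:-, TRANSFORM:-, EMIT:-] out:-; in:P1
Tick 2: [PARSE:-, VALIDATE:P1(v=8,ok=F), TRANSFORM:-, EMIT:-] out:-; in:-
Tick 3: [PARSE:P2(v=19,ok=F), VALIDATE:-, TRANSFORM:P1(v=0,ok=F), EMIT:-] out:-; in:P2
Tick 4: [PARSE:-, VALIDATE:P2(v=19,ok=F), TRANSFORM:-, EMIT:P1(v=0,ok=F)] out:-; in:-
At end of tick 4: ['-', 'P2', '-', 'P1']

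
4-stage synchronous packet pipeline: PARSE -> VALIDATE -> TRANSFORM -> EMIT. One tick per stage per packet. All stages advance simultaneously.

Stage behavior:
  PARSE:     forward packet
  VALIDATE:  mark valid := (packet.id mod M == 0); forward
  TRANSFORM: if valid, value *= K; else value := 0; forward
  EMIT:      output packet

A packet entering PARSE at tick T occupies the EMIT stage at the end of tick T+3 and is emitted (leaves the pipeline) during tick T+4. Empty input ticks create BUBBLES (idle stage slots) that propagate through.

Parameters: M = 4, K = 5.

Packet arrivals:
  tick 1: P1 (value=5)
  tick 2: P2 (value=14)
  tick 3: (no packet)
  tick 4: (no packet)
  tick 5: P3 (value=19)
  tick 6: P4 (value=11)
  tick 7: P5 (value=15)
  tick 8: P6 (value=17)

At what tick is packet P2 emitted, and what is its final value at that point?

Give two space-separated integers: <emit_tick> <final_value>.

Answer: 6 0

Derivation:
Tick 1: [PARSE:P1(v=5,ok=F), VALIDATE:-, TRANSFORM:-, EMIT:-] out:-; in:P1
Tick 2: [PARSE:P2(v=14,ok=F), VALIDATE:P1(v=5,ok=F), TRANSFORM:-, EMIT:-] out:-; in:P2
Tick 3: [PARSE:-, VALIDATE:P2(v=14,ok=F), TRANSFORM:P1(v=0,ok=F), EMIT:-] out:-; in:-
Tick 4: [PARSE:-, VALIDATE:-, TRANSFORM:P2(v=0,ok=F), EMIT:P1(v=0,ok=F)] out:-; in:-
Tick 5: [PARSE:P3(v=19,ok=F), VALIDATE:-, TRANSFORM:-, EMIT:P2(v=0,ok=F)] out:P1(v=0); in:P3
Tick 6: [PARSE:P4(v=11,ok=F), VALIDATE:P3(v=19,ok=F), TRANSFORM:-, EMIT:-] out:P2(v=0); in:P4
Tick 7: [PARSE:P5(v=15,ok=F), VALIDATE:P4(v=11,ok=T), TRANSFORM:P3(v=0,ok=F), EMIT:-] out:-; in:P5
Tick 8: [PARSE:P6(v=17,ok=F), VALIDATE:P5(v=15,ok=F), TRANSFORM:P4(v=55,ok=T), EMIT:P3(v=0,ok=F)] out:-; in:P6
Tick 9: [PARSE:-, VALIDATE:P6(v=17,ok=F), TRANSFORM:P5(v=0,ok=F), EMIT:P4(v=55,ok=T)] out:P3(v=0); in:-
Tick 10: [PARSE:-, VALIDATE:-, TRANSFORM:P6(v=0,ok=F), EMIT:P5(v=0,ok=F)] out:P4(v=55); in:-
Tick 11: [PARSE:-, VALIDATE:-, TRANSFORM:-, EMIT:P6(v=0,ok=F)] out:P5(v=0); in:-
Tick 12: [PARSE:-, VALIDATE:-, TRANSFORM:-, EMIT:-] out:P6(v=0); in:-
P2: arrives tick 2, valid=False (id=2, id%4=2), emit tick 6, final value 0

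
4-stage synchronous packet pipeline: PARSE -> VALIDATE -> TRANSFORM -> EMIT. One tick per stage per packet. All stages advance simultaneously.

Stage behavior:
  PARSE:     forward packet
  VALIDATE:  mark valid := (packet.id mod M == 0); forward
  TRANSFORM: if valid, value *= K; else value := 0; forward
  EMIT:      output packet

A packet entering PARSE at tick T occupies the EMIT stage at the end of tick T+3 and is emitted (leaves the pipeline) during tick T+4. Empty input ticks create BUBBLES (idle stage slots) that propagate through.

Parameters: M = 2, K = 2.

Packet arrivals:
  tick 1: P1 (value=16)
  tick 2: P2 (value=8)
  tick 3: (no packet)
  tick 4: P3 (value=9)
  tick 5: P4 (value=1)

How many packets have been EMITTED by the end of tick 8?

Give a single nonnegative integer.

Answer: 3

Derivation:
Tick 1: [PARSE:P1(v=16,ok=F), VALIDATE:-, TRANSFORM:-, EMIT:-] out:-; in:P1
Tick 2: [PARSE:P2(v=8,ok=F), VALIDATE:P1(v=16,ok=F), TRANSFORM:-, EMIT:-] out:-; in:P2
Tick 3: [PARSE:-, VALIDATE:P2(v=8,ok=T), TRANSFORM:P1(v=0,ok=F), EMIT:-] out:-; in:-
Tick 4: [PARSE:P3(v=9,ok=F), VALIDATE:-, TRANSFORM:P2(v=16,ok=T), EMIT:P1(v=0,ok=F)] out:-; in:P3
Tick 5: [PARSE:P4(v=1,ok=F), VALIDATE:P3(v=9,ok=F), TRANSFORM:-, EMIT:P2(v=16,ok=T)] out:P1(v=0); in:P4
Tick 6: [PARSE:-, VALIDATE:P4(v=1,ok=T), TRANSFORM:P3(v=0,ok=F), EMIT:-] out:P2(v=16); in:-
Tick 7: [PARSE:-, VALIDATE:-, TRANSFORM:P4(v=2,ok=T), EMIT:P3(v=0,ok=F)] out:-; in:-
Tick 8: [PARSE:-, VALIDATE:-, TRANSFORM:-, EMIT:P4(v=2,ok=T)] out:P3(v=0); in:-
Emitted by tick 8: ['P1', 'P2', 'P3']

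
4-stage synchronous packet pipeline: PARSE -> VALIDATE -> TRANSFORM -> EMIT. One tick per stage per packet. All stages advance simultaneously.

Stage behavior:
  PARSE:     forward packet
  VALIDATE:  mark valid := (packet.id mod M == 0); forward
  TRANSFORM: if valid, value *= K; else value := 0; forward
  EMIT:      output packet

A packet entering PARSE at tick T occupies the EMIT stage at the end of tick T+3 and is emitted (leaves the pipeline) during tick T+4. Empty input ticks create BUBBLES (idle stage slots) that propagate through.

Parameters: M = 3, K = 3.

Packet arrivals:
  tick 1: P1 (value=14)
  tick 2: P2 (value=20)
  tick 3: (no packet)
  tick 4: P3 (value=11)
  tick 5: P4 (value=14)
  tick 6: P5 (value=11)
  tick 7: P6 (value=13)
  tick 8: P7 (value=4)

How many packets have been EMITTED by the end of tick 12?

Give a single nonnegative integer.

Answer: 7

Derivation:
Tick 1: [PARSE:P1(v=14,ok=F), VALIDATE:-, TRANSFORM:-, EMIT:-] out:-; in:P1
Tick 2: [PARSE:P2(v=20,ok=F), VALIDATE:P1(v=14,ok=F), TRANSFORM:-, EMIT:-] out:-; in:P2
Tick 3: [PARSE:-, VALIDATE:P2(v=20,ok=F), TRANSFORM:P1(v=0,ok=F), EMIT:-] out:-; in:-
Tick 4: [PARSE:P3(v=11,ok=F), VALIDATE:-, TRANSFORM:P2(v=0,ok=F), EMIT:P1(v=0,ok=F)] out:-; in:P3
Tick 5: [PARSE:P4(v=14,ok=F), VALIDATE:P3(v=11,ok=T), TRANSFORM:-, EMIT:P2(v=0,ok=F)] out:P1(v=0); in:P4
Tick 6: [PARSE:P5(v=11,ok=F), VALIDATE:P4(v=14,ok=F), TRANSFORM:P3(v=33,ok=T), EMIT:-] out:P2(v=0); in:P5
Tick 7: [PARSE:P6(v=13,ok=F), VALIDATE:P5(v=11,ok=F), TRANSFORM:P4(v=0,ok=F), EMIT:P3(v=33,ok=T)] out:-; in:P6
Tick 8: [PARSE:P7(v=4,ok=F), VALIDATE:P6(v=13,ok=T), TRANSFORM:P5(v=0,ok=F), EMIT:P4(v=0,ok=F)] out:P3(v=33); in:P7
Tick 9: [PARSE:-, VALIDATE:P7(v=4,ok=F), TRANSFORM:P6(v=39,ok=T), EMIT:P5(v=0,ok=F)] out:P4(v=0); in:-
Tick 10: [PARSE:-, VALIDATE:-, TRANSFORM:P7(v=0,ok=F), EMIT:P6(v=39,ok=T)] out:P5(v=0); in:-
Tick 11: [PARSE:-, VALIDATE:-, TRANSFORM:-, EMIT:P7(v=0,ok=F)] out:P6(v=39); in:-
Tick 12: [PARSE:-, VALIDATE:-, TRANSFORM:-, EMIT:-] out:P7(v=0); in:-
Emitted by tick 12: ['P1', 'P2', 'P3', 'P4', 'P5', 'P6', 'P7']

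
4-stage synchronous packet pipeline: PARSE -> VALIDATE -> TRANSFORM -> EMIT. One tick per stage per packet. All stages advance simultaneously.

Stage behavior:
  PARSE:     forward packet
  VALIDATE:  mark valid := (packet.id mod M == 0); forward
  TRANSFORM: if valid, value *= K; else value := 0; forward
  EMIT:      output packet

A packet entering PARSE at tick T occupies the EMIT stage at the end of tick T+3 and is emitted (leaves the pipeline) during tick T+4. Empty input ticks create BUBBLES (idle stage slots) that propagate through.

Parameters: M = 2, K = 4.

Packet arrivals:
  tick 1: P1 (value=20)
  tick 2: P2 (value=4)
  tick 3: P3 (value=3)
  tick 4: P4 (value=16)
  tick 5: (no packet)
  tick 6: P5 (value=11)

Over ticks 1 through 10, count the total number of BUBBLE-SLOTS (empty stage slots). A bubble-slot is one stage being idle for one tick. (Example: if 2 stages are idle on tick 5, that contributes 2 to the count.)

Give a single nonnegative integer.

Answer: 20

Derivation:
Tick 1: [PARSE:P1(v=20,ok=F), VALIDATE:-, TRANSFORM:-, EMIT:-] out:-; bubbles=3
Tick 2: [PARSE:P2(v=4,ok=F), VALIDATE:P1(v=20,ok=F), TRANSFORM:-, EMIT:-] out:-; bubbles=2
Tick 3: [PARSE:P3(v=3,ok=F), VALIDATE:P2(v=4,ok=T), TRANSFORM:P1(v=0,ok=F), EMIT:-] out:-; bubbles=1
Tick 4: [PARSE:P4(v=16,ok=F), VALIDATE:P3(v=3,ok=F), TRANSFORM:P2(v=16,ok=T), EMIT:P1(v=0,ok=F)] out:-; bubbles=0
Tick 5: [PARSE:-, VALIDATE:P4(v=16,ok=T), TRANSFORM:P3(v=0,ok=F), EMIT:P2(v=16,ok=T)] out:P1(v=0); bubbles=1
Tick 6: [PARSE:P5(v=11,ok=F), VALIDATE:-, TRANSFORM:P4(v=64,ok=T), EMIT:P3(v=0,ok=F)] out:P2(v=16); bubbles=1
Tick 7: [PARSE:-, VALIDATE:P5(v=11,ok=F), TRANSFORM:-, EMIT:P4(v=64,ok=T)] out:P3(v=0); bubbles=2
Tick 8: [PARSE:-, VALIDATE:-, TRANSFORM:P5(v=0,ok=F), EMIT:-] out:P4(v=64); bubbles=3
Tick 9: [PARSE:-, VALIDATE:-, TRANSFORM:-, EMIT:P5(v=0,ok=F)] out:-; bubbles=3
Tick 10: [PARSE:-, VALIDATE:-, TRANSFORM:-, EMIT:-] out:P5(v=0); bubbles=4
Total bubble-slots: 20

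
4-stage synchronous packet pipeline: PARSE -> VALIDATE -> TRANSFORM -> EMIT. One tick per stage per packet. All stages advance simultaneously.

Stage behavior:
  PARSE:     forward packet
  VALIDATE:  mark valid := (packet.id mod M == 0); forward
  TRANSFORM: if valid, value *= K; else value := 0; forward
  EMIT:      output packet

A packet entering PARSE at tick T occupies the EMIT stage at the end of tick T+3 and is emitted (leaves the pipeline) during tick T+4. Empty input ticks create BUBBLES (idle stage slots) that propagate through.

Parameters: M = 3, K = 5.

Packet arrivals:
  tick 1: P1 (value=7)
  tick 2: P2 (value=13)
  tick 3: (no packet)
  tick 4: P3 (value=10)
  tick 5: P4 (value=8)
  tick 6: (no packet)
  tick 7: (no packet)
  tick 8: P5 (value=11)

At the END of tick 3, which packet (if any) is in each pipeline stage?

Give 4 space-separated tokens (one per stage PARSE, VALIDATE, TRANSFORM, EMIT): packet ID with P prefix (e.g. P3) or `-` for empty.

Tick 1: [PARSE:P1(v=7,ok=F), VALIDATE:-, TRANSFORM:-, EMIT:-] out:-; in:P1
Tick 2: [PARSE:P2(v=13,ok=F), VALIDATE:P1(v=7,ok=F), TRANSFORM:-, EMIT:-] out:-; in:P2
Tick 3: [PARSE:-, VALIDATE:P2(v=13,ok=F), TRANSFORM:P1(v=0,ok=F), EMIT:-] out:-; in:-
At end of tick 3: ['-', 'P2', 'P1', '-']

Answer: - P2 P1 -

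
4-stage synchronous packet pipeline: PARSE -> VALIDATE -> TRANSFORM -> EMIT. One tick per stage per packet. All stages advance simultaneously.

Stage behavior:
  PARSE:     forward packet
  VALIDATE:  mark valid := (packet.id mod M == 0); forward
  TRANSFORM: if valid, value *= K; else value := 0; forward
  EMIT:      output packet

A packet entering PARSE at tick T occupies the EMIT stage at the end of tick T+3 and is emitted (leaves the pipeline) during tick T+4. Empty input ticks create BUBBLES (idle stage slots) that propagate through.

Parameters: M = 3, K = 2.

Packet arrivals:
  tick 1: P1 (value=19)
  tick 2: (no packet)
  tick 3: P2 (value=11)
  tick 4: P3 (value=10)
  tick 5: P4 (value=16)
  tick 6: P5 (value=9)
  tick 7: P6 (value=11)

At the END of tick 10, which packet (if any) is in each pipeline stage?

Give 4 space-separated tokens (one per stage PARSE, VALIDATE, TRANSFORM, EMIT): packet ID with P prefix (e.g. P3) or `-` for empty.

Tick 1: [PARSE:P1(v=19,ok=F), VALIDATE:-, TRANSFORM:-, EMIT:-] out:-; in:P1
Tick 2: [PARSE:-, VALIDATE:P1(v=19,ok=F), TRANSFORM:-, EMIT:-] out:-; in:-
Tick 3: [PARSE:P2(v=11,ok=F), VALIDATE:-, TRANSFORM:P1(v=0,ok=F), EMIT:-] out:-; in:P2
Tick 4: [PARSE:P3(v=10,ok=F), VALIDATE:P2(v=11,ok=F), TRANSFORM:-, EMIT:P1(v=0,ok=F)] out:-; in:P3
Tick 5: [PARSE:P4(v=16,ok=F), VALIDATE:P3(v=10,ok=T), TRANSFORM:P2(v=0,ok=F), EMIT:-] out:P1(v=0); in:P4
Tick 6: [PARSE:P5(v=9,ok=F), VALIDATE:P4(v=16,ok=F), TRANSFORM:P3(v=20,ok=T), EMIT:P2(v=0,ok=F)] out:-; in:P5
Tick 7: [PARSE:P6(v=11,ok=F), VALIDATE:P5(v=9,ok=F), TRANSFORM:P4(v=0,ok=F), EMIT:P3(v=20,ok=T)] out:P2(v=0); in:P6
Tick 8: [PARSE:-, VALIDATE:P6(v=11,ok=T), TRANSFORM:P5(v=0,ok=F), EMIT:P4(v=0,ok=F)] out:P3(v=20); in:-
Tick 9: [PARSE:-, VALIDATE:-, TRANSFORM:P6(v=22,ok=T), EMIT:P5(v=0,ok=F)] out:P4(v=0); in:-
Tick 10: [PARSE:-, VALIDATE:-, TRANSFORM:-, EMIT:P6(v=22,ok=T)] out:P5(v=0); in:-
At end of tick 10: ['-', '-', '-', 'P6']

Answer: - - - P6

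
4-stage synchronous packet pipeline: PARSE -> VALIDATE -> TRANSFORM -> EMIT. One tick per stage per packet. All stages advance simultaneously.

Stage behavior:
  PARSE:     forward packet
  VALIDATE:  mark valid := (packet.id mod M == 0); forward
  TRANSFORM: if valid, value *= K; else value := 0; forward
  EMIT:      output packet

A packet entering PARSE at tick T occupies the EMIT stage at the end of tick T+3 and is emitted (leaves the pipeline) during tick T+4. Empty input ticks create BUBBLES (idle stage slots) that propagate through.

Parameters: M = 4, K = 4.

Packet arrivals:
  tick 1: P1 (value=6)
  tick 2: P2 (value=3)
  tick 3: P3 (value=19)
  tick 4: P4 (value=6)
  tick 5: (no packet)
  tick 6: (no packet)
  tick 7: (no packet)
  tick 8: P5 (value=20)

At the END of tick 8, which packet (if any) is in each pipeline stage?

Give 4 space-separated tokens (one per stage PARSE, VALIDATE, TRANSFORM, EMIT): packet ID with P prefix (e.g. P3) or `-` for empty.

Tick 1: [PARSE:P1(v=6,ok=F), VALIDATE:-, TRANSFORM:-, EMIT:-] out:-; in:P1
Tick 2: [PARSE:P2(v=3,ok=F), VALIDATE:P1(v=6,ok=F), TRANSFORM:-, EMIT:-] out:-; in:P2
Tick 3: [PARSE:P3(v=19,ok=F), VALIDATE:P2(v=3,ok=F), TRANSFORM:P1(v=0,ok=F), EMIT:-] out:-; in:P3
Tick 4: [PARSE:P4(v=6,ok=F), VALIDATE:P3(v=19,ok=F), TRANSFORM:P2(v=0,ok=F), EMIT:P1(v=0,ok=F)] out:-; in:P4
Tick 5: [PARSE:-, VALIDATE:P4(v=6,ok=T), TRANSFORM:P3(v=0,ok=F), EMIT:P2(v=0,ok=F)] out:P1(v=0); in:-
Tick 6: [PARSE:-, VALIDATE:-, TRANSFORM:P4(v=24,ok=T), EMIT:P3(v=0,ok=F)] out:P2(v=0); in:-
Tick 7: [PARSE:-, VALIDATE:-, TRANSFORM:-, EMIT:P4(v=24,ok=T)] out:P3(v=0); in:-
Tick 8: [PARSE:P5(v=20,ok=F), VALIDATE:-, TRANSFORM:-, EMIT:-] out:P4(v=24); in:P5
At end of tick 8: ['P5', '-', '-', '-']

Answer: P5 - - -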